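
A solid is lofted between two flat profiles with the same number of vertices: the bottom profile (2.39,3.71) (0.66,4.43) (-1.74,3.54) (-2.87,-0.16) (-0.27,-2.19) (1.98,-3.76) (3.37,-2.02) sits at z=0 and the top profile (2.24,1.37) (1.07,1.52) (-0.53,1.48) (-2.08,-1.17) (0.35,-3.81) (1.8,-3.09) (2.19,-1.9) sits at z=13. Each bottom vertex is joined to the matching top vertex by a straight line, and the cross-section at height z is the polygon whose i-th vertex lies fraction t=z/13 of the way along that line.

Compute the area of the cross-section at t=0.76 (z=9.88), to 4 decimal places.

Cross-section at t=0.76: each vertex is (1-t)·p0[i] + t·p1[i].
  v1: (1-0.76)·(2.39,3.71) + 0.76·(2.24,1.37) = (2.2760,1.9316)
  v2: (1-0.76)·(0.66,4.43) + 0.76·(1.07,1.52) = (0.9716,2.2184)
  v3: (1-0.76)·(-1.74,3.54) + 0.76·(-0.53,1.48) = (-0.8204,1.9744)
  v4: (1-0.76)·(-2.87,-0.16) + 0.76·(-2.08,-1.17) = (-2.2696,-0.9276)
  v5: (1-0.76)·(-0.27,-2.19) + 0.76·(0.35,-3.81) = (0.2012,-3.4212)
  v6: (1-0.76)·(1.98,-3.76) + 0.76·(1.8,-3.09) = (1.8432,-3.2508)
  v7: (1-0.76)·(3.37,-2.02) + 0.76·(2.19,-1.9) = (2.4732,-1.9288)
Shoelace sum Σ(x_i·y_{i+1} − x_{i+1}·y_i):
  i=1: 2.2760·2.2184 − 0.9716·1.9316 = +3.1723 (running +3.1723)
  i=2: 0.9716·1.9744 − -0.8204·2.2184 = +3.7383 (running +6.9106)
  i=3: -0.8204·-0.9276 − -2.2696·1.9744 = +5.2421 (running +12.1527)
  i=4: -2.2696·-3.4212 − 0.2012·-0.9276 = +7.9514 (running +20.1041)
  i=5: 0.2012·-3.2508 − 1.8432·-3.4212 = +5.6519 (running +25.7560)
  i=6: 1.8432·-1.9288 − 2.4732·-3.2508 = +4.4847 (running +30.2407)
  i=7: 2.4732·1.9316 − 2.2760·-1.9288 = +9.1672 (running +39.4079)
Area = |Σ|/2 = |39.4079|/2 = 19.7040

Area at t=0.76: 19.7040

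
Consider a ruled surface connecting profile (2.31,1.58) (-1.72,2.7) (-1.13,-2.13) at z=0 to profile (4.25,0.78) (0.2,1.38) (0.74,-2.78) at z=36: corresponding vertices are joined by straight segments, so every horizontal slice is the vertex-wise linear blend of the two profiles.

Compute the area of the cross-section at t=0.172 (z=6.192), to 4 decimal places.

Area at t=0.172: 9.2088

Cross-section at t=0.172: each vertex is (1-t)·p0[i] + t·p1[i].
  v1: (1-0.172)·(2.31,1.58) + 0.172·(4.25,0.78) = (2.6437,1.4424)
  v2: (1-0.172)·(-1.72,2.7) + 0.172·(0.2,1.38) = (-1.3898,2.4730)
  v3: (1-0.172)·(-1.13,-2.13) + 0.172·(0.74,-2.78) = (-0.8084,-2.2418)
Shoelace sum Σ(x_i·y_{i+1} − x_{i+1}·y_i):
  i=1: 2.6437·2.4730 − -1.3898·1.4424 = +8.5423 (running +8.5423)
  i=2: -1.3898·-2.2418 − -0.8084·2.4730 = +5.1146 (running +13.6569)
  i=3: -0.8084·1.4424 − 2.6437·-2.2418 = +4.7606 (running +18.4175)
Area = |Σ|/2 = |18.4175|/2 = 9.2088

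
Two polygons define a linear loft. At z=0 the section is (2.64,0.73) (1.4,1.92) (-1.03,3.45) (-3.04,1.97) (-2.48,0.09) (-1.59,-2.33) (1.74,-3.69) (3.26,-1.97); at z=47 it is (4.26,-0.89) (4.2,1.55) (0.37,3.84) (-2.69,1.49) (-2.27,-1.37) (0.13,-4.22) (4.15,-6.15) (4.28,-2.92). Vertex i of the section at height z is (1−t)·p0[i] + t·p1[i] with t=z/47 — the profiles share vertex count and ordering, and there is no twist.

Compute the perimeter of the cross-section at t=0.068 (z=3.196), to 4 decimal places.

Cross-section at t=0.068: each vertex is (1-t)·p0[i] + t·p1[i].
  v1: (1-0.068)·(2.64,0.73) + 0.068·(4.26,-0.89) = (2.7502,0.6198)
  v2: (1-0.068)·(1.4,1.92) + 0.068·(4.2,1.55) = (1.5904,1.8948)
  v3: (1-0.068)·(-1.03,3.45) + 0.068·(0.37,3.84) = (-0.9348,3.4765)
  v4: (1-0.068)·(-3.04,1.97) + 0.068·(-2.69,1.49) = (-3.0162,1.9374)
  v5: (1-0.068)·(-2.48,0.09) + 0.068·(-2.27,-1.37) = (-2.4657,-0.0093)
  v6: (1-0.068)·(-1.59,-2.33) + 0.068·(0.13,-4.22) = (-1.4730,-2.4585)
  v7: (1-0.068)·(1.74,-3.69) + 0.068·(4.15,-6.15) = (1.9039,-3.8573)
  v8: (1-0.068)·(3.26,-1.97) + 0.068·(4.28,-2.92) = (3.3294,-2.0346)
Perimeter = Σ |v_{i+1} − v_i|:
  edge 1→2: √(-1.1598² + 1.2750²) = 1.7236 (running 1.7236)
  edge 2→3: √(-2.5252² + 1.5817²) = 2.9797 (running 4.7032)
  edge 3→4: √(-2.0814² + -1.5392²) = 2.5887 (running 7.2919)
  edge 4→5: √(0.5505² + -1.9466²) = 2.0230 (running 9.3149)
  edge 5→6: √(0.9927² + -2.4492²) = 2.6428 (running 11.9576)
  edge 6→7: √(3.3769² + -1.3988²) = 3.6551 (running 15.6128)
  edge 7→8: √(1.4255² + 1.8227²) = 2.3139 (running 17.9267)
  edge 8→1: √(-0.5792² + 2.6544²) = 2.7169 (running 20.6436)
Perimeter = 20.6436

Perimeter at t=0.068: 20.6436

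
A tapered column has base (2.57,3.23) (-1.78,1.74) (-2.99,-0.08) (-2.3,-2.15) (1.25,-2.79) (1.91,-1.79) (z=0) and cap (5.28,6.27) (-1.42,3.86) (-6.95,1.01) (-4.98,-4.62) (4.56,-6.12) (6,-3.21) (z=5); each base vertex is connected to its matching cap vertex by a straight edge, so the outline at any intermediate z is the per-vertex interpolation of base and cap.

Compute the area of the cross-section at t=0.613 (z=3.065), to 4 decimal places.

Cross-section at t=0.613: each vertex is (1-t)·p0[i] + t·p1[i].
  v1: (1-0.613)·(2.57,3.23) + 0.613·(5.28,6.27) = (4.2312,5.0935)
  v2: (1-0.613)·(-1.78,1.74) + 0.613·(-1.42,3.86) = (-1.5593,3.0396)
  v3: (1-0.613)·(-2.99,-0.08) + 0.613·(-6.95,1.01) = (-5.4175,0.5882)
  v4: (1-0.613)·(-2.3,-2.15) + 0.613·(-4.98,-4.62) = (-3.9428,-3.6641)
  v5: (1-0.613)·(1.25,-2.79) + 0.613·(4.56,-6.12) = (3.2790,-4.8313)
  v6: (1-0.613)·(1.91,-1.79) + 0.613·(6,-3.21) = (4.4172,-2.6605)
Shoelace sum Σ(x_i·y_{i+1} − x_{i+1}·y_i):
  i=1: 4.2312·3.0396 − -1.5593·5.0935 = +20.8035 (running +20.8035)
  i=2: -1.5593·0.5882 − -5.4175·3.0396 = +15.5496 (running +36.3531)
  i=3: -5.4175·-3.6641 − -3.9428·0.5882 = +22.1693 (running +58.5224)
  i=4: -3.9428·-4.8313 − 3.2790·-3.6641 = +31.0637 (running +89.5861)
  i=5: 3.2790·-2.6605 − 4.4172·-4.8313 = +12.6169 (running +102.2030)
  i=6: 4.4172·5.0935 − 4.2312·-2.6605 = +33.7560 (running +135.9590)
Area = |Σ|/2 = |135.9590|/2 = 67.9795

Area at t=0.613: 67.9795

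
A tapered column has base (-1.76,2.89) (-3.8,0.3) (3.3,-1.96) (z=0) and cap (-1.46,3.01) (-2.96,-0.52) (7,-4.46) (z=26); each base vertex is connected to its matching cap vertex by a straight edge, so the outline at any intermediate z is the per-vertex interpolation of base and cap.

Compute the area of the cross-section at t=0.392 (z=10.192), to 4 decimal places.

Area at t=0.392: 14.8290

Cross-section at t=0.392: each vertex is (1-t)·p0[i] + t·p1[i].
  v1: (1-0.392)·(-1.76,2.89) + 0.392·(-1.46,3.01) = (-1.6424,2.9370)
  v2: (1-0.392)·(-3.8,0.3) + 0.392·(-2.96,-0.52) = (-3.4707,-0.0214)
  v3: (1-0.392)·(3.3,-1.96) + 0.392·(7,-4.46) = (4.7504,-2.9400)
Shoelace sum Σ(x_i·y_{i+1} − x_{i+1}·y_i):
  i=1: -1.6424·-0.0214 − -3.4707·2.9370 = +10.2289 (running +10.2289)
  i=2: -3.4707·-2.9400 − 4.7504·-0.0214 = +10.3058 (running +20.5346)
  i=3: 4.7504·2.9370 − -1.6424·-2.9400 = +9.1235 (running +29.6581)
Area = |Σ|/2 = |29.6581|/2 = 14.8290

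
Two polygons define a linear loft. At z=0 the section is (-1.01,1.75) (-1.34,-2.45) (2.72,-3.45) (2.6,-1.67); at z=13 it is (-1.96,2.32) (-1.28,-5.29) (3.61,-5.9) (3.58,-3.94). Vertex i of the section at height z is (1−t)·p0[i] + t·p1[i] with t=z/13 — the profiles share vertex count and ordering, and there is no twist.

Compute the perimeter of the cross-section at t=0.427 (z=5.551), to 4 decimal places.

Cross-section at t=0.427: each vertex is (1-t)·p0[i] + t·p1[i].
  v1: (1-0.427)·(-1.01,1.75) + 0.427·(-1.96,2.32) = (-1.4156,1.9934)
  v2: (1-0.427)·(-1.34,-2.45) + 0.427·(-1.28,-5.29) = (-1.3144,-3.6627)
  v3: (1-0.427)·(2.72,-3.45) + 0.427·(3.61,-5.9) = (3.1000,-4.4962)
  v4: (1-0.427)·(2.6,-1.67) + 0.427·(3.58,-3.94) = (3.0185,-2.6393)
Perimeter = Σ |v_{i+1} − v_i|:
  edge 1→2: √(0.1013² + -5.6561²) = 5.6570 (running 5.6570)
  edge 2→3: √(4.4144² + -0.8335²) = 4.4924 (running 10.1494)
  edge 3→4: √(-0.0816² + 1.8569²) = 1.8587 (running 12.0080)
  edge 4→1: √(-4.4341² + 4.6327²) = 6.4127 (running 18.4208)
Perimeter = 18.4208

Perimeter at t=0.427: 18.4208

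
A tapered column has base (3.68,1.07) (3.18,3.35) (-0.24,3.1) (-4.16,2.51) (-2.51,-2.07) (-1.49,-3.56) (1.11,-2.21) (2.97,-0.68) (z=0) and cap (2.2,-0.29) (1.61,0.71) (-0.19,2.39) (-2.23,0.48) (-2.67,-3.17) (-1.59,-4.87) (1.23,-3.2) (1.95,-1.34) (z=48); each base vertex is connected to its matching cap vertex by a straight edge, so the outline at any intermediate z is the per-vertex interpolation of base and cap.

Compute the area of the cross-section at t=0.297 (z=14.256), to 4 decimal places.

Area at t=0.297: 31.7047

Cross-section at t=0.297: each vertex is (1-t)·p0[i] + t·p1[i].
  v1: (1-0.297)·(3.68,1.07) + 0.297·(2.2,-0.29) = (3.2404,0.6661)
  v2: (1-0.297)·(3.18,3.35) + 0.297·(1.61,0.71) = (2.7137,2.5659)
  v3: (1-0.297)·(-0.24,3.1) + 0.297·(-0.19,2.39) = (-0.2252,2.8891)
  v4: (1-0.297)·(-4.16,2.51) + 0.297·(-2.23,0.48) = (-3.5868,1.9071)
  v5: (1-0.297)·(-2.51,-2.07) + 0.297·(-2.67,-3.17) = (-2.5575,-2.3967)
  v6: (1-0.297)·(-1.49,-3.56) + 0.297·(-1.59,-4.87) = (-1.5197,-3.9491)
  v7: (1-0.297)·(1.11,-2.21) + 0.297·(1.23,-3.2) = (1.1456,-2.5040)
  v8: (1-0.297)·(2.97,-0.68) + 0.297·(1.95,-1.34) = (2.6671,-0.8760)
Shoelace sum Σ(x_i·y_{i+1} − x_{i+1}·y_i):
  i=1: 3.2404·2.5659 − 2.7137·0.6661 = +6.5072 (running +6.5072)
  i=2: 2.7137·2.8891 − -0.2252·2.5659 = +8.4180 (running +14.9251)
  i=3: -0.2252·1.9071 − -3.5868·2.8891 = +9.9333 (running +24.8585)
  i=4: -3.5868·-2.3967 − -2.5575·1.9071 = +13.4739 (running +38.3323)
  i=5: -2.5575·-3.9491 − -1.5197·-2.3967 = +6.4576 (running +44.7899)
  i=6: -1.5197·-2.5040 − 1.1456·-3.9491 = +8.3296 (running +53.1195)
  i=7: 1.1456·-0.8760 − 2.6671·-2.5040 = +5.6748 (running +58.7943)
  i=8: 2.6671·0.6661 − 3.2404·-0.8760 = +4.6152 (running +63.4094)
Area = |Σ|/2 = |63.4094|/2 = 31.7047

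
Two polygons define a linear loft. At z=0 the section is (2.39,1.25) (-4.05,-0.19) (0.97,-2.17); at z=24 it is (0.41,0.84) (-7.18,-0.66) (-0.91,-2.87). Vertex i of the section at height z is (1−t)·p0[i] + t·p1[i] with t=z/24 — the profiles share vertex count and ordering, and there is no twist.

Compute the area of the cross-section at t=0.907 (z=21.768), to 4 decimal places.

Cross-section at t=0.907: each vertex is (1-t)·p0[i] + t·p1[i].
  v1: (1-0.907)·(2.39,1.25) + 0.907·(0.41,0.84) = (0.5941,0.8781)
  v2: (1-0.907)·(-4.05,-0.19) + 0.907·(-7.18,-0.66) = (-6.8889,-0.6163)
  v3: (1-0.907)·(0.97,-2.17) + 0.907·(-0.91,-2.87) = (-0.7352,-2.8049)
Shoelace sum Σ(x_i·y_{i+1} − x_{i+1}·y_i):
  i=1: 0.5941·-0.6163 − -6.8889·0.8781 = +5.6832 (running +5.6832)
  i=2: -6.8889·-2.8049 − -0.7352·-0.6163 = +18.8696 (running +24.5528)
  i=3: -0.7352·0.8781 − 0.5941·-2.8049 = +1.0209 (running +25.5738)
Area = |Σ|/2 = |25.5738|/2 = 12.7869

Area at t=0.907: 12.7869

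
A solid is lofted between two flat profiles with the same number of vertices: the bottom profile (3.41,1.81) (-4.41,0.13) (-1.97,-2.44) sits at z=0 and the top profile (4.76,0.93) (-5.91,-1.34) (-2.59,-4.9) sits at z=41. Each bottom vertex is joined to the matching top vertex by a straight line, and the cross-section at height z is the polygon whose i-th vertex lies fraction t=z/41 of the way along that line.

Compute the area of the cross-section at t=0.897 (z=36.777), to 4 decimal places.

Cross-section at t=0.897: each vertex is (1-t)·p0[i] + t·p1[i].
  v1: (1-0.897)·(3.41,1.81) + 0.897·(4.76,0.93) = (4.6209,1.0206)
  v2: (1-0.897)·(-4.41,0.13) + 0.897·(-5.91,-1.34) = (-5.7555,-1.1886)
  v3: (1-0.897)·(-1.97,-2.44) + 0.897·(-2.59,-4.9) = (-2.5261,-4.6466)
Shoelace sum Σ(x_i·y_{i+1} − x_{i+1}·y_i):
  i=1: 4.6209·-1.1886 − -5.7555·1.0206 = +0.3819 (running +0.3819)
  i=2: -5.7555·-4.6466 − -2.5261·-1.1886 = +23.7411 (running +24.1230)
  i=3: -2.5261·1.0206 − 4.6209·-4.6466 = +18.8935 (running +43.0165)
Area = |Σ|/2 = |43.0165|/2 = 21.5082

Area at t=0.897: 21.5082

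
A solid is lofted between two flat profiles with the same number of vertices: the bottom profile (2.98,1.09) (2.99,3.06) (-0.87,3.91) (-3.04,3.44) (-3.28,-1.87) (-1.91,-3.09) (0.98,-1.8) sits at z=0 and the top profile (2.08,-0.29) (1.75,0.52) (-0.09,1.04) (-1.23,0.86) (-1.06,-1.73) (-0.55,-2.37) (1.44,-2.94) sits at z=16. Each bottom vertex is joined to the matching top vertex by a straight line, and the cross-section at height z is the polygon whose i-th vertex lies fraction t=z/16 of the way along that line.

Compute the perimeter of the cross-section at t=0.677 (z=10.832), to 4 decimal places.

Perimeter at t=0.677: 15.0983

Cross-section at t=0.677: each vertex is (1-t)·p0[i] + t·p1[i].
  v1: (1-0.677)·(2.98,1.09) + 0.677·(2.08,-0.29) = (2.3707,0.1557)
  v2: (1-0.677)·(2.99,3.06) + 0.677·(1.75,0.52) = (2.1505,1.3404)
  v3: (1-0.677)·(-0.87,3.91) + 0.677·(-0.09,1.04) = (-0.3419,1.9670)
  v4: (1-0.677)·(-3.04,3.44) + 0.677·(-1.23,0.86) = (-1.8146,1.6933)
  v5: (1-0.677)·(-3.28,-1.87) + 0.677·(-1.06,-1.73) = (-1.7771,-1.7752)
  v6: (1-0.677)·(-1.91,-3.09) + 0.677·(-0.55,-2.37) = (-0.9893,-2.6026)
  v7: (1-0.677)·(0.98,-1.8) + 0.677·(1.44,-2.94) = (1.2914,-2.5718)
Perimeter = Σ |v_{i+1} − v_i|:
  edge 1→2: √(-0.2202² + 1.1847²) = 1.2050 (running 1.2050)
  edge 2→3: √(-2.4925² + 0.6266²) = 2.5700 (running 3.7750)
  edge 3→4: √(-1.4727² + -0.2737²) = 1.4979 (running 5.2729)
  edge 4→5: √(0.0376² + -3.4686²) = 3.4688 (running 8.7416)
  edge 5→6: √(0.7878² + -0.8273²) = 1.1424 (running 9.8841)
  edge 6→7: √(2.2807² + 0.0308²) = 2.2809 (running 12.1650)
  edge 7→1: √(1.0793² + 2.7275²) = 2.9333 (running 15.0983)
Perimeter = 15.0983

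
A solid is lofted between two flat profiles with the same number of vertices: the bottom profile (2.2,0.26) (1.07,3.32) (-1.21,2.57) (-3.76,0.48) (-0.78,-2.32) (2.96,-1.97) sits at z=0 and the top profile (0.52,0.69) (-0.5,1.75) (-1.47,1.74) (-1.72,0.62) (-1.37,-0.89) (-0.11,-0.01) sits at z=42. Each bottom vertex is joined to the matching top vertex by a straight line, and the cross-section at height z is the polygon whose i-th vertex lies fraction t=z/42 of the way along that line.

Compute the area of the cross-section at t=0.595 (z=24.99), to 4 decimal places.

Area at t=0.595: 9.6755

Cross-section at t=0.595: each vertex is (1-t)·p0[i] + t·p1[i].
  v1: (1-0.595)·(2.2,0.26) + 0.595·(0.52,0.69) = (1.2004,0.5158)
  v2: (1-0.595)·(1.07,3.32) + 0.595·(-0.5,1.75) = (0.1359,2.3859)
  v3: (1-0.595)·(-1.21,2.57) + 0.595·(-1.47,1.74) = (-1.3647,2.0762)
  v4: (1-0.595)·(-3.76,0.48) + 0.595·(-1.72,0.62) = (-2.5462,0.5633)
  v5: (1-0.595)·(-0.78,-2.32) + 0.595·(-1.37,-0.89) = (-1.1311,-1.4691)
  v6: (1-0.595)·(2.96,-1.97) + 0.595·(-0.11,-0.01) = (1.1334,-0.8038)
Shoelace sum Σ(x_i·y_{i+1} − x_{i+1}·y_i):
  i=1: 1.2004·2.3859 − 0.1359·0.5158 = +2.7939 (running +2.7939)
  i=2: 0.1359·2.0762 − -1.3647·2.3859 = +3.5380 (running +6.3319)
  i=3: -1.3647·0.5633 − -2.5462·2.0762 = +4.5176 (running +10.8495)
  i=4: -2.5462·-1.4691 − -1.1311·0.5633 = +4.3779 (running +15.2273)
  i=5: -1.1311·-0.8038 − 1.1334·-1.4691 = +2.5742 (running +17.8015)
  i=6: 1.1334·0.5158 − 1.2004·-0.8038 = +1.5495 (running +19.3511)
Area = |Σ|/2 = |19.3511|/2 = 9.6755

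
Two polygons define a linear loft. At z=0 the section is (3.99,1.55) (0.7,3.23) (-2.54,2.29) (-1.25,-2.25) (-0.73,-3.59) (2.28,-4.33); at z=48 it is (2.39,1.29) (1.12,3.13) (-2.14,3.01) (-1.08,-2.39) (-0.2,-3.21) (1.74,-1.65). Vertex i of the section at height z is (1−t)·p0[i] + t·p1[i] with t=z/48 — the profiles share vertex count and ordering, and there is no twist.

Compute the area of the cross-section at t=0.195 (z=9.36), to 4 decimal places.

Area at t=0.195: 29.5760

Cross-section at t=0.195: each vertex is (1-t)·p0[i] + t·p1[i].
  v1: (1-0.195)·(3.99,1.55) + 0.195·(2.39,1.29) = (3.6780,1.4993)
  v2: (1-0.195)·(0.7,3.23) + 0.195·(1.12,3.13) = (0.7819,3.2105)
  v3: (1-0.195)·(-2.54,2.29) + 0.195·(-2.14,3.01) = (-2.4620,2.4304)
  v4: (1-0.195)·(-1.25,-2.25) + 0.195·(-1.08,-2.39) = (-1.2168,-2.2773)
  v5: (1-0.195)·(-0.73,-3.59) + 0.195·(-0.2,-3.21) = (-0.6266,-3.5159)
  v6: (1-0.195)·(2.28,-4.33) + 0.195·(1.74,-1.65) = (2.1747,-3.8074)
Shoelace sum Σ(x_i·y_{i+1} − x_{i+1}·y_i):
  i=1: 3.6780·3.2105 − 0.7819·1.4993 = +10.6359 (running +10.6359)
  i=2: 0.7819·2.4304 − -2.4620·3.2105 = +9.8046 (running +20.4405)
  i=3: -2.4620·-2.2773 − -1.2168·2.4304 = +8.5641 (running +29.0046)
  i=4: -1.2168·-3.5159 − -0.6266·-2.2773 = +2.8513 (running +31.8559)
  i=5: -0.6266·-3.8074 − 2.1747·-3.5159 = +10.0319 (running +41.8878)
  i=6: 2.1747·1.4993 − 3.6780·-3.8074 = +17.2641 (running +59.1520)
Area = |Σ|/2 = |59.1520|/2 = 29.5760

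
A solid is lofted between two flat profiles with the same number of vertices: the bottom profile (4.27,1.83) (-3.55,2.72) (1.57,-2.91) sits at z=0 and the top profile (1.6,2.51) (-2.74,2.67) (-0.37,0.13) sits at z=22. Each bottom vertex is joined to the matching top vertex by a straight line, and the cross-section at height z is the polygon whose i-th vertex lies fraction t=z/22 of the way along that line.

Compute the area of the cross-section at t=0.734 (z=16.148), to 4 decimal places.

Area at t=0.734: 8.3022

Cross-section at t=0.734: each vertex is (1-t)·p0[i] + t·p1[i].
  v1: (1-0.734)·(4.27,1.83) + 0.734·(1.6,2.51) = (2.3102,2.3291)
  v2: (1-0.734)·(-3.55,2.72) + 0.734·(-2.74,2.67) = (-2.9555,2.6833)
  v3: (1-0.734)·(1.57,-2.91) + 0.734·(-0.37,0.13) = (0.1460,-0.6786)
Shoelace sum Σ(x_i·y_{i+1} − x_{i+1}·y_i):
  i=1: 2.3102·2.6833 − -2.9555·2.3291 = +13.0826 (running +13.0826)
  i=2: -2.9555·-0.6786 − 0.1460·2.6833 = +1.6138 (running +14.6965)
  i=3: 0.1460·2.3291 − 2.3102·-0.6786 = +1.9080 (running +16.6044)
Area = |Σ|/2 = |16.6044|/2 = 8.3022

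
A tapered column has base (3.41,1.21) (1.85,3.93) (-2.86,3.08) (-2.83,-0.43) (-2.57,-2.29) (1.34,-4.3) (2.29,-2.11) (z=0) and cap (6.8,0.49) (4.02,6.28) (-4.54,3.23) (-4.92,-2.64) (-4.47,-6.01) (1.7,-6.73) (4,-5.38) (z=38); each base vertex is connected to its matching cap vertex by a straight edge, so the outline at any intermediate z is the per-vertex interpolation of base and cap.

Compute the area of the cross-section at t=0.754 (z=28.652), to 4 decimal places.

Area at t=0.754: 90.0734

Cross-section at t=0.754: each vertex is (1-t)·p0[i] + t·p1[i].
  v1: (1-0.754)·(3.41,1.21) + 0.754·(6.8,0.49) = (5.9661,0.6671)
  v2: (1-0.754)·(1.85,3.93) + 0.754·(4.02,6.28) = (3.4862,5.7019)
  v3: (1-0.754)·(-2.86,3.08) + 0.754·(-4.54,3.23) = (-4.1267,3.1931)
  v4: (1-0.754)·(-2.83,-0.43) + 0.754·(-4.92,-2.64) = (-4.4059,-2.0963)
  v5: (1-0.754)·(-2.57,-2.29) + 0.754·(-4.47,-6.01) = (-4.0026,-5.0949)
  v6: (1-0.754)·(1.34,-4.3) + 0.754·(1.7,-6.73) = (1.6114,-6.1322)
  v7: (1-0.754)·(2.29,-2.11) + 0.754·(4,-5.38) = (3.5793,-4.5756)
Shoelace sum Σ(x_i·y_{i+1} − x_{i+1}·y_i):
  i=1: 5.9661·5.7019 − 3.4862·0.6671 = +31.6922 (running +31.6922)
  i=2: 3.4862·3.1931 − -4.1267·5.7019 = +34.6619 (running +66.3540)
  i=3: -4.1267·-2.0963 − -4.4059·3.1931 = +22.7194 (running +89.0734)
  i=4: -4.4059·-5.0949 − -4.0026·-2.0963 = +14.0565 (running +103.1299)
  i=5: -4.0026·-6.1322 − 1.6114·-5.0949 = +32.7549 (running +135.8848)
  i=6: 1.6114·-4.5756 − 3.5793·-6.1322 = +14.5760 (running +150.4609)
  i=7: 3.5793·0.6671 − 5.9661·-4.5756 = +29.6860 (running +180.1469)
Area = |Σ|/2 = |180.1469|/2 = 90.0734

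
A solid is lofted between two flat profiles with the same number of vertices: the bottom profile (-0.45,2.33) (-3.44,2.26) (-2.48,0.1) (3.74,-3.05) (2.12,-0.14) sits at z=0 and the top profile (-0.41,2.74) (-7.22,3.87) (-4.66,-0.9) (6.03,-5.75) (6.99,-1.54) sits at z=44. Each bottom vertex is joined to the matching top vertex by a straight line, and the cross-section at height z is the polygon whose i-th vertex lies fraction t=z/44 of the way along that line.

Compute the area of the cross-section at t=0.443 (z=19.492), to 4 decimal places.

Cross-section at t=0.443: each vertex is (1-t)·p0[i] + t·p1[i].
  v1: (1-0.443)·(-0.45,2.33) + 0.443·(-0.41,2.74) = (-0.4323,2.5116)
  v2: (1-0.443)·(-3.44,2.26) + 0.443·(-7.22,3.87) = (-5.1145,2.9732)
  v3: (1-0.443)·(-2.48,0.1) + 0.443·(-4.66,-0.9) = (-3.4457,-0.3430)
  v4: (1-0.443)·(3.74,-3.05) + 0.443·(6.03,-5.75) = (4.7545,-4.2461)
  v5: (1-0.443)·(2.12,-0.14) + 0.443·(6.99,-1.54) = (4.2774,-0.7602)
Shoelace sum Σ(x_i·y_{i+1} − x_{i+1}·y_i):
  i=1: -0.4323·2.9732 − -5.1145·2.5116 = +11.5606 (running +11.5606)
  i=2: -5.1145·-0.3430 − -3.4457·2.9732 = +11.9993 (running +23.5598)
  i=3: -3.4457·-4.2461 − 4.7545·-0.3430 = +16.2617 (running +39.8216)
  i=4: 4.7545·-0.7602 − 4.2774·-4.2461 = +14.5480 (running +54.3695)
  i=5: 4.2774·2.5116 − -0.4323·-0.7602 = +10.4147 (running +64.7842)
Area = |Σ|/2 = |64.7842|/2 = 32.3921

Area at t=0.443: 32.3921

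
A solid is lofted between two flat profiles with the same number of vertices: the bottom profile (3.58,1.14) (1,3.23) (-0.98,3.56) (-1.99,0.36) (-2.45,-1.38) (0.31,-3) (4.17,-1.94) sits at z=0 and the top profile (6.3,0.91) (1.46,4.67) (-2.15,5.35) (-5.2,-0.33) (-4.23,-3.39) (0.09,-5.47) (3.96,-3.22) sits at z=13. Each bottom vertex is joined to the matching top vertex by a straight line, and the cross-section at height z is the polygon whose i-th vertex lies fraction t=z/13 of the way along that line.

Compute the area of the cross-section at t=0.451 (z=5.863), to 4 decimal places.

Cross-section at t=0.451: each vertex is (1-t)·p0[i] + t·p1[i].
  v1: (1-0.451)·(3.58,1.14) + 0.451·(6.3,0.91) = (4.8067,1.0363)
  v2: (1-0.451)·(1,3.23) + 0.451·(1.46,4.67) = (1.2075,3.8794)
  v3: (1-0.451)·(-0.98,3.56) + 0.451·(-2.15,5.35) = (-1.5077,4.3673)
  v4: (1-0.451)·(-1.99,0.36) + 0.451·(-5.2,-0.33) = (-3.4377,0.0488)
  v5: (1-0.451)·(-2.45,-1.38) + 0.451·(-4.23,-3.39) = (-3.2528,-2.2865)
  v6: (1-0.451)·(0.31,-3) + 0.451·(0.09,-5.47) = (0.2108,-4.1140)
  v7: (1-0.451)·(4.17,-1.94) + 0.451·(3.96,-3.22) = (4.0753,-2.5173)
Shoelace sum Σ(x_i·y_{i+1} − x_{i+1}·y_i):
  i=1: 4.8067·3.8794 − 1.2075·1.0363 = +17.3961 (running +17.3961)
  i=2: 1.2075·4.3673 − -1.5077·3.8794 = +11.1222 (running +28.5184)
  i=3: -1.5077·0.0488 − -3.4377·4.3673 = +14.9399 (running +43.4583)
  i=4: -3.4377·-2.2865 − -3.2528·0.0488 = +8.0191 (running +51.4774)
  i=5: -3.2528·-4.1140 − 0.2108·-2.2865 = +13.8638 (running +65.3412)
  i=6: 0.2108·-2.5173 − 4.0753·-4.1140 = +16.2350 (running +81.5762)
  i=7: 4.0753·1.0363 − 4.8067·-2.5173 = +16.3230 (running +97.8992)
Area = |Σ|/2 = |97.8992|/2 = 48.9496

Area at t=0.451: 48.9496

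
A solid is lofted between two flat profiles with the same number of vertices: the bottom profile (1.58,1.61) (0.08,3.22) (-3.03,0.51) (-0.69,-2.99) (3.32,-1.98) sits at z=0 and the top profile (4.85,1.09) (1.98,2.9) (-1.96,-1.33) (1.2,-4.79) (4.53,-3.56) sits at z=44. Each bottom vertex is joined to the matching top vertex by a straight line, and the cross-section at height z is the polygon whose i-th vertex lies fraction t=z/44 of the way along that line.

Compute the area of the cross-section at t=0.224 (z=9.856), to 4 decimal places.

Cross-section at t=0.224: each vertex is (1-t)·p0[i] + t·p1[i].
  v1: (1-0.224)·(1.58,1.61) + 0.224·(4.85,1.09) = (2.3125,1.4935)
  v2: (1-0.224)·(0.08,3.22) + 0.224·(1.98,2.9) = (0.5056,3.1483)
  v3: (1-0.224)·(-3.03,0.51) + 0.224·(-1.96,-1.33) = (-2.7903,0.0978)
  v4: (1-0.224)·(-0.69,-2.99) + 0.224·(1.2,-4.79) = (-0.2666,-3.3932)
  v5: (1-0.224)·(3.32,-1.98) + 0.224·(4.53,-3.56) = (3.5910,-2.3339)
Shoelace sum Σ(x_i·y_{i+1} − x_{i+1}·y_i):
  i=1: 2.3125·3.1483 − 0.5056·1.4935 = +6.5253 (running +6.5253)
  i=2: 0.5056·0.0978 − -2.7903·3.1483 = +8.8343 (running +15.3596)
  i=3: -2.7903·-3.3932 − -0.2666·0.0978 = +9.4942 (running +24.8538)
  i=4: -0.2666·-2.3339 − 3.5910·-3.3932 = +12.8074 (running +37.6612)
  i=5: 3.5910·1.4935 − 2.3125·-2.3339 = +10.7604 (running +48.4217)
Area = |Σ|/2 = |48.4217|/2 = 24.2108

Area at t=0.224: 24.2108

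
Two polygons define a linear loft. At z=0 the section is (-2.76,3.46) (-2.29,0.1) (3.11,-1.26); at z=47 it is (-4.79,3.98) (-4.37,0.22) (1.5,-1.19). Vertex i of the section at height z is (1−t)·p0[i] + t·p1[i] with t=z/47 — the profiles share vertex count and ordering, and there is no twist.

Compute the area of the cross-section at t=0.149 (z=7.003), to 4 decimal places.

Area at t=0.149: 9.0364

Cross-section at t=0.149: each vertex is (1-t)·p0[i] + t·p1[i].
  v1: (1-0.149)·(-2.76,3.46) + 0.149·(-4.79,3.98) = (-3.0625,3.5375)
  v2: (1-0.149)·(-2.29,0.1) + 0.149·(-4.37,0.22) = (-2.5999,0.1179)
  v3: (1-0.149)·(3.11,-1.26) + 0.149·(1.5,-1.19) = (2.8701,-1.2496)
Shoelace sum Σ(x_i·y_{i+1} − x_{i+1}·y_i):
  i=1: -3.0625·0.1179 − -2.5999·3.5375 = +8.8362 (running +8.8362)
  i=2: -2.5999·-1.2496 − 2.8701·0.1179 = +2.9105 (running +11.7466)
  i=3: 2.8701·3.5375 − -3.0625·-1.2496 = +6.3262 (running +18.0728)
Area = |Σ|/2 = |18.0728|/2 = 9.0364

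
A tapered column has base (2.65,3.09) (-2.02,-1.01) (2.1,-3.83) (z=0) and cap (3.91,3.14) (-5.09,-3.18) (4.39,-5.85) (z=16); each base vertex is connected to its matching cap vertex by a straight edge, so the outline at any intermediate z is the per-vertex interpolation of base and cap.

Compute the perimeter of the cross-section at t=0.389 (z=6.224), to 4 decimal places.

Cross-section at t=0.389: each vertex is (1-t)·p0[i] + t·p1[i].
  v1: (1-0.389)·(2.65,3.09) + 0.389·(3.91,3.14) = (3.1401,3.1094)
  v2: (1-0.389)·(-2.02,-1.01) + 0.389·(-5.09,-3.18) = (-3.2142,-1.8541)
  v3: (1-0.389)·(2.1,-3.83) + 0.389·(4.39,-5.85) = (2.9908,-4.6158)
Perimeter = Σ |v_{i+1} − v_i|:
  edge 1→2: √(-6.3544² + -4.9636²) = 8.0632 (running 8.0632)
  edge 2→3: √(6.2050² + -2.7616²) = 6.7919 (running 14.8550)
  edge 3→1: √(0.1493² + 7.7252²) = 7.7267 (running 22.5817)
Perimeter = 22.5817

Perimeter at t=0.389: 22.5817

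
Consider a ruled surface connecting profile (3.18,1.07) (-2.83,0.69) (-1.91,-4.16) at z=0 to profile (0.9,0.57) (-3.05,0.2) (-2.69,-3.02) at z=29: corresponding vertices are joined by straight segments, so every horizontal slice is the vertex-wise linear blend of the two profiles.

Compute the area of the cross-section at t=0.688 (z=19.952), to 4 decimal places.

Area at t=0.688: 8.6619

Cross-section at t=0.688: each vertex is (1-t)·p0[i] + t·p1[i].
  v1: (1-0.688)·(3.18,1.07) + 0.688·(0.9,0.57) = (1.6114,0.7260)
  v2: (1-0.688)·(-2.83,0.69) + 0.688·(-3.05,0.2) = (-2.9814,0.3529)
  v3: (1-0.688)·(-1.91,-4.16) + 0.688·(-2.69,-3.02) = (-2.4466,-3.3757)
Shoelace sum Σ(x_i·y_{i+1} − x_{i+1}·y_i):
  i=1: 1.6114·0.3529 − -2.9814·0.7260 = +2.7331 (running +2.7331)
  i=2: -2.9814·-3.3757 − -2.4466·0.3529 = +10.9275 (running +13.6606)
  i=3: -2.4466·0.7260 − 1.6114·-3.3757 = +3.6632 (running +17.3237)
Area = |Σ|/2 = |17.3237|/2 = 8.6619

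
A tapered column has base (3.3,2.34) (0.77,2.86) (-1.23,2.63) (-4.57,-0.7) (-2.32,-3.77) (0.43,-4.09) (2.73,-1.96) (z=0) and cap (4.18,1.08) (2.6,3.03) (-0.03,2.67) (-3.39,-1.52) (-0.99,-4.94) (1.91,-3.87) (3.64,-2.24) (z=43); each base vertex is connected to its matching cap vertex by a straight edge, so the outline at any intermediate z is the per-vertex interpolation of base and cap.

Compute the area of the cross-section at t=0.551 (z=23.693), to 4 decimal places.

Cross-section at t=0.551: each vertex is (1-t)·p0[i] + t·p1[i].
  v1: (1-0.551)·(3.3,2.34) + 0.551·(4.18,1.08) = (3.7849,1.6457)
  v2: (1-0.551)·(0.77,2.86) + 0.551·(2.6,3.03) = (1.7783,2.9537)
  v3: (1-0.551)·(-1.23,2.63) + 0.551·(-0.03,2.67) = (-0.5688,2.6520)
  v4: (1-0.551)·(-4.57,-0.7) + 0.551·(-3.39,-1.52) = (-3.9198,-1.1518)
  v5: (1-0.551)·(-2.32,-3.77) + 0.551·(-0.99,-4.94) = (-1.5872,-4.4147)
  v6: (1-0.551)·(0.43,-4.09) + 0.551·(1.91,-3.87) = (1.2455,-3.9688)
  v7: (1-0.551)·(2.73,-1.96) + 0.551·(3.64,-2.24) = (3.2314,-2.1143)
Shoelace sum Σ(x_i·y_{i+1} − x_{i+1}·y_i):
  i=1: 3.7849·2.9537 − 1.7783·1.6457 = +8.2526 (running +8.2526)
  i=2: 1.7783·2.6520 − -0.5688·2.9537 = +6.3962 (running +14.6489)
  i=3: -0.5688·-1.1518 − -3.9198·2.6520 = +11.0507 (running +25.6995)
  i=4: -3.9198·-4.4147 − -1.5872·-1.1518 = +15.4766 (running +41.1761)
  i=5: -1.5872·-3.9688 − 1.2455·-4.4147 = +11.7975 (running +52.9736)
  i=6: 1.2455·-2.1143 − 3.2314·-3.9688 = +10.1915 (running +63.1651)
  i=7: 3.2314·1.6457 − 3.7849·-2.1143 = +13.3204 (running +76.4855)
Area = |Σ|/2 = |76.4855|/2 = 38.2427

Area at t=0.551: 38.2427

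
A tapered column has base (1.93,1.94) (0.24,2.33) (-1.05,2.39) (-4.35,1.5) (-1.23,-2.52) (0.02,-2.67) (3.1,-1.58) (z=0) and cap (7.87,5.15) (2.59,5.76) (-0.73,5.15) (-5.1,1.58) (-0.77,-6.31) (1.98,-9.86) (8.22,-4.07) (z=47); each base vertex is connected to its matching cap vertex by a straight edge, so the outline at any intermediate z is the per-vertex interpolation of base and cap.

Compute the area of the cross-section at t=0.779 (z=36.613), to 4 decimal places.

Cross-section at t=0.779: each vertex is (1-t)·p0[i] + t·p1[i].
  v1: (1-0.779)·(1.93,1.94) + 0.779·(7.87,5.15) = (6.5573,4.4406)
  v2: (1-0.779)·(0.24,2.33) + 0.779·(2.59,5.76) = (2.0707,5.0020)
  v3: (1-0.779)·(-1.05,2.39) + 0.779·(-0.73,5.15) = (-0.8007,4.5400)
  v4: (1-0.779)·(-4.35,1.5) + 0.779·(-5.1,1.58) = (-4.9342,1.5623)
  v5: (1-0.779)·(-1.23,-2.52) + 0.779·(-0.77,-6.31) = (-0.8717,-5.4724)
  v6: (1-0.779)·(0.02,-2.67) + 0.779·(1.98,-9.86) = (1.5468,-8.2710)
  v7: (1-0.779)·(3.1,-1.58) + 0.779·(8.22,-4.07) = (7.0885,-3.5197)
Shoelace sum Σ(x_i·y_{i+1} − x_{i+1}·y_i):
  i=1: 6.5573·5.0020 − 2.0707·4.4406 = +23.6043 (running +23.6043)
  i=2: 2.0707·4.5400 − -0.8007·5.0020 = +13.4060 (running +37.0103)
  i=3: -0.8007·1.5623 − -4.9342·4.5400 = +21.1507 (running +58.1610)
  i=4: -4.9342·-5.4724 − -0.8717·1.5623 = +28.3641 (running +86.5251)
  i=5: -0.8717·-8.2710 − 1.5468·-5.4724 = +15.6745 (running +102.1995)
  i=6: 1.5468·-3.5197 − 7.0885·-8.2710 = +53.1845 (running +155.3840)
  i=7: 7.0885·4.4406 − 6.5573·-3.5197 = +54.5567 (running +209.9407)
Area = |Σ|/2 = |209.9407|/2 = 104.9703

Area at t=0.779: 104.9703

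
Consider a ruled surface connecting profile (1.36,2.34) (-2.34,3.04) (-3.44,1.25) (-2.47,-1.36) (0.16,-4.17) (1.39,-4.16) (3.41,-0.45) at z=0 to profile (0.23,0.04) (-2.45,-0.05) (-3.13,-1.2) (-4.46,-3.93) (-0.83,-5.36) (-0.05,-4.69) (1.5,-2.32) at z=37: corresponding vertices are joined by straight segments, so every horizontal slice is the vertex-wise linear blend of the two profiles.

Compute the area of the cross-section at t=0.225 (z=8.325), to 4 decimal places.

Area at t=0.225: 28.8844

Cross-section at t=0.225: each vertex is (1-t)·p0[i] + t·p1[i].
  v1: (1-0.225)·(1.36,2.34) + 0.225·(0.23,0.04) = (1.1058,1.8225)
  v2: (1-0.225)·(-2.34,3.04) + 0.225·(-2.45,-0.05) = (-2.3647,2.3448)
  v3: (1-0.225)·(-3.44,1.25) + 0.225·(-3.13,-1.2) = (-3.3702,0.6987)
  v4: (1-0.225)·(-2.47,-1.36) + 0.225·(-4.46,-3.93) = (-2.9178,-1.9383)
  v5: (1-0.225)·(0.16,-4.17) + 0.225·(-0.83,-5.36) = (-0.0627,-4.4378)
  v6: (1-0.225)·(1.39,-4.16) + 0.225·(-0.05,-4.69) = (1.0660,-4.2793)
  v7: (1-0.225)·(3.41,-0.45) + 0.225·(1.5,-2.32) = (2.9803,-0.8708)
Shoelace sum Σ(x_i·y_{i+1} − x_{i+1}·y_i):
  i=1: 1.1058·2.3448 − -2.3647·1.8225 = +6.9025 (running +6.9025)
  i=2: -2.3647·0.6987 − -3.3702·2.3448 = +6.2500 (running +13.1525)
  i=3: -3.3702·-1.9383 − -2.9178·0.6987 = +8.5712 (running +21.7237)
  i=4: -2.9178·-4.4378 − -0.0627·-1.9383 = +12.8266 (running +34.5503)
  i=5: -0.0627·-4.2793 − 1.0660·-4.4378 = +4.9992 (running +39.5494)
  i=6: 1.0660·-0.8708 − 2.9803·-4.2793 = +11.8250 (running +51.3745)
  i=7: 2.9803·1.8225 − 1.1058·-0.8708 = +6.3943 (running +57.7688)
Area = |Σ|/2 = |57.7688|/2 = 28.8844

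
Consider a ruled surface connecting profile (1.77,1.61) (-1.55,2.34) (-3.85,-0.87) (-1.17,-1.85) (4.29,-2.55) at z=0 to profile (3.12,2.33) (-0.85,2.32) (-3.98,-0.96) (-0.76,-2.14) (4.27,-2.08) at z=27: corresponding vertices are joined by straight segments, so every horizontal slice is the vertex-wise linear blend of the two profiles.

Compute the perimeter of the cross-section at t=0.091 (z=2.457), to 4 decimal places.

Cross-section at t=0.091: each vertex is (1-t)·p0[i] + t·p1[i].
  v1: (1-0.091)·(1.77,1.61) + 0.091·(3.12,2.33) = (1.8928,1.6755)
  v2: (1-0.091)·(-1.55,2.34) + 0.091·(-0.85,2.32) = (-1.4863,2.3382)
  v3: (1-0.091)·(-3.85,-0.87) + 0.091·(-3.98,-0.96) = (-3.8618,-0.8782)
  v4: (1-0.091)·(-1.17,-1.85) + 0.091·(-0.76,-2.14) = (-1.1327,-1.8764)
  v5: (1-0.091)·(4.29,-2.55) + 0.091·(4.27,-2.08) = (4.2882,-2.5072)
Perimeter = Σ |v_{i+1} − v_i|:
  edge 1→2: √(-3.3792² + 0.6627²) = 3.4435 (running 3.4435)
  edge 2→3: √(-2.3755² + -3.2164²) = 3.9985 (running 7.4420)
  edge 3→4: √(2.7291² + -0.9982²) = 2.9060 (running 10.3480)
  edge 4→5: √(5.4209² + -0.6308²) = 5.4575 (running 15.8054)
  edge 5→1: √(-2.3953² + 4.1828²) = 4.8201 (running 20.6255)
Perimeter = 20.6255

Perimeter at t=0.091: 20.6255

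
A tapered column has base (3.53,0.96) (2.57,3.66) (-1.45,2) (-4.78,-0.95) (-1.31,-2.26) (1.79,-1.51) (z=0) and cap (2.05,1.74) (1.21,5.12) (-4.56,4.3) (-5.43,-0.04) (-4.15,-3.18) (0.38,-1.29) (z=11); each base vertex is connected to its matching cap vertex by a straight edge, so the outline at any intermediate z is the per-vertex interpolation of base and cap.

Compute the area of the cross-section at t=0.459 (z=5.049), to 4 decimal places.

Cross-section at t=0.459: each vertex is (1-t)·p0[i] + t·p1[i].
  v1: (1-0.459)·(3.53,0.96) + 0.459·(2.05,1.74) = (2.8507,1.3180)
  v2: (1-0.459)·(2.57,3.66) + 0.459·(1.21,5.12) = (1.9458,4.3301)
  v3: (1-0.459)·(-1.45,2) + 0.459·(-4.56,4.3) = (-2.8775,3.0557)
  v4: (1-0.459)·(-4.78,-0.95) + 0.459·(-5.43,-0.04) = (-5.0783,-0.5323)
  v5: (1-0.459)·(-1.31,-2.26) + 0.459·(-4.15,-3.18) = (-2.6136,-2.6823)
  v6: (1-0.459)·(1.79,-1.51) + 0.459·(0.38,-1.29) = (1.1428,-1.4090)
Shoelace sum Σ(x_i·y_{i+1} − x_{i+1}·y_i):
  i=1: 2.8507·4.3301 − 1.9458·1.3180 = +9.7793 (running +9.7793)
  i=2: 1.9458·3.0557 − -2.8775·4.3301 = +18.4056 (running +28.1849)
  i=3: -2.8775·-0.5323 − -5.0783·3.0557 = +17.0496 (running +45.2345)
  i=4: -5.0783·-2.6823 − -2.6136·-0.5323 = +12.2303 (running +57.4648)
  i=5: -2.6136·-1.4090 − 1.1428·-2.6823 = +6.7479 (running +64.2127)
  i=6: 1.1428·1.3180 − 2.8507·-1.4090 = +5.5229 (running +69.7357)
Area = |Σ|/2 = |69.7357|/2 = 34.8678

Area at t=0.459: 34.8678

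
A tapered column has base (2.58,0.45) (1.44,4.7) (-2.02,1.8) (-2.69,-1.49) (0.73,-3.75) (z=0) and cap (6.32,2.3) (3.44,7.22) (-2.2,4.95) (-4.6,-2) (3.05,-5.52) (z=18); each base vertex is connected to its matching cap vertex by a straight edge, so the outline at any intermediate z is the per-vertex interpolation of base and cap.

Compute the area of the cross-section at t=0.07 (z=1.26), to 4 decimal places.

Area at t=0.07: 29.3395

Cross-section at t=0.07: each vertex is (1-t)·p0[i] + t·p1[i].
  v1: (1-0.07)·(2.58,0.45) + 0.07·(6.32,2.3) = (2.8418,0.5795)
  v2: (1-0.07)·(1.44,4.7) + 0.07·(3.44,7.22) = (1.5800,4.8764)
  v3: (1-0.07)·(-2.02,1.8) + 0.07·(-2.2,4.95) = (-2.0326,2.0205)
  v4: (1-0.07)·(-2.69,-1.49) + 0.07·(-4.6,-2) = (-2.8237,-1.5257)
  v5: (1-0.07)·(0.73,-3.75) + 0.07·(3.05,-5.52) = (0.8924,-3.8739)
Shoelace sum Σ(x_i·y_{i+1} − x_{i+1}·y_i):
  i=1: 2.8418·4.8764 − 1.5800·0.5795 = +12.9421 (running +12.9421)
  i=2: 1.5800·2.0205 − -2.0326·4.8764 = +13.1042 (running +26.0463)
  i=3: -2.0326·-1.5257 − -2.8237·2.0205 = +8.8064 (running +34.8527)
  i=4: -2.8237·-3.8739 − 0.8924·-1.5257 = +12.3003 (running +47.1530)
  i=5: 0.8924·0.5795 − 2.8418·-3.8739 = +11.5260 (running +58.6790)
Area = |Σ|/2 = |58.6790|/2 = 29.3395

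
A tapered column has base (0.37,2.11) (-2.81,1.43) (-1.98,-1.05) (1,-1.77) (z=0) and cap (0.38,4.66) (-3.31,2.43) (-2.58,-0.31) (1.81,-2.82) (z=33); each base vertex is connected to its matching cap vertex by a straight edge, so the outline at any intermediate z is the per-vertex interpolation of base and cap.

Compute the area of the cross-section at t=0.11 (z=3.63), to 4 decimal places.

Area at t=0.11: 10.7810

Cross-section at t=0.11: each vertex is (1-t)·p0[i] + t·p1[i].
  v1: (1-0.11)·(0.37,2.11) + 0.11·(0.38,4.66) = (0.3711,2.3905)
  v2: (1-0.11)·(-2.81,1.43) + 0.11·(-3.31,2.43) = (-2.8650,1.5400)
  v3: (1-0.11)·(-1.98,-1.05) + 0.11·(-2.58,-0.31) = (-2.0460,-0.9686)
  v4: (1-0.11)·(1,-1.77) + 0.11·(1.81,-2.82) = (1.0891,-1.8855)
Shoelace sum Σ(x_i·y_{i+1} − x_{i+1}·y_i):
  i=1: 0.3711·1.5400 − -2.8650·2.3905 = +7.4203 (running +7.4203)
  i=2: -2.8650·-0.9686 − -2.0460·1.5400 = +5.9259 (running +13.3462)
  i=3: -2.0460·-1.8855 − 1.0891·-0.9686 = +4.9126 (running +18.2588)
  i=4: 1.0891·2.3905 − 0.3711·-1.8855 = +3.3032 (running +21.5620)
Area = |Σ|/2 = |21.5620|/2 = 10.7810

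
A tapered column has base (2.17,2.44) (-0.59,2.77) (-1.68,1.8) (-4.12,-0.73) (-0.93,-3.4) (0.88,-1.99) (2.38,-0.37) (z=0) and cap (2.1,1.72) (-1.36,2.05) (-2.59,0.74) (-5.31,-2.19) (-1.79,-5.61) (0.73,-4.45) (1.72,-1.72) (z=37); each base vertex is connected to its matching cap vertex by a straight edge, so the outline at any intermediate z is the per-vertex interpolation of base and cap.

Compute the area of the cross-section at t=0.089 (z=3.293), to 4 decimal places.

Area at t=0.089: 25.3682

Cross-section at t=0.089: each vertex is (1-t)·p0[i] + t·p1[i].
  v1: (1-0.089)·(2.17,2.44) + 0.089·(2.1,1.72) = (2.1638,2.3759)
  v2: (1-0.089)·(-0.59,2.77) + 0.089·(-1.36,2.05) = (-0.6585,2.7059)
  v3: (1-0.089)·(-1.68,1.8) + 0.089·(-2.59,0.74) = (-1.7610,1.7057)
  v4: (1-0.089)·(-4.12,-0.73) + 0.089·(-5.31,-2.19) = (-4.2259,-0.8599)
  v5: (1-0.089)·(-0.93,-3.4) + 0.089·(-1.79,-5.61) = (-1.0065,-3.5967)
  v6: (1-0.089)·(0.88,-1.99) + 0.089·(0.73,-4.45) = (0.8667,-2.2089)
  v7: (1-0.089)·(2.38,-0.37) + 0.089·(1.72,-1.72) = (2.3213,-0.4901)
Shoelace sum Σ(x_i·y_{i+1} − x_{i+1}·y_i):
  i=1: 2.1638·2.7059 − -0.6585·2.3759 = +7.4196 (running +7.4196)
  i=2: -0.6585·1.7057 − -1.7610·2.7059 = +3.6419 (running +11.0615)
  i=3: -1.7610·-0.8599 − -4.2259·1.7057 = +8.7223 (running +19.7838)
  i=4: -4.2259·-3.5967 − -1.0065·-0.8599 = +14.3337 (running +34.1175)
  i=5: -1.0065·-2.2089 − 0.8667·-3.5967 = +5.3405 (running +39.4580)
  i=6: 0.8667·-0.4901 − 2.3213·-2.2089 = +4.7027 (running +44.1607)
  i=7: 2.3213·2.3759 − 2.1638·-0.4901 = +6.5757 (running +50.7364)
Area = |Σ|/2 = |50.7364|/2 = 25.3682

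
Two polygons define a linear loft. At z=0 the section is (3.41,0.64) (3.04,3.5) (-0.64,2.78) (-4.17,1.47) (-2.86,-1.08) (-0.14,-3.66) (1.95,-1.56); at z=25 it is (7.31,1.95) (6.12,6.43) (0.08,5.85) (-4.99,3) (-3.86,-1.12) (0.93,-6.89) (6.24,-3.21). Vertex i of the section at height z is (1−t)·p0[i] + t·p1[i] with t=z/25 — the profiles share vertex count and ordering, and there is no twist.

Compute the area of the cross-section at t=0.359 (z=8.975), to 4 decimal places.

Area at t=0.359: 54.6871

Cross-section at t=0.359: each vertex is (1-t)·p0[i] + t·p1[i].
  v1: (1-0.359)·(3.41,0.64) + 0.359·(7.31,1.95) = (4.8101,1.1103)
  v2: (1-0.359)·(3.04,3.5) + 0.359·(6.12,6.43) = (4.1457,4.5519)
  v3: (1-0.359)·(-0.64,2.78) + 0.359·(0.08,5.85) = (-0.3815,3.8821)
  v4: (1-0.359)·(-4.17,1.47) + 0.359·(-4.99,3) = (-4.4644,2.0193)
  v5: (1-0.359)·(-2.86,-1.08) + 0.359·(-3.86,-1.12) = (-3.2190,-1.0944)
  v6: (1-0.359)·(-0.14,-3.66) + 0.359·(0.93,-6.89) = (0.2441,-4.8196)
  v7: (1-0.359)·(1.95,-1.56) + 0.359·(6.24,-3.21) = (3.4901,-2.1524)
Shoelace sum Σ(x_i·y_{i+1} − x_{i+1}·y_i):
  i=1: 4.8101·4.5519 − 4.1457·1.1103 = +17.2920 (running +17.2920)
  i=2: 4.1457·3.8821 − -0.3815·4.5519 = +17.8309 (running +35.1229)
  i=3: -0.3815·2.0193 − -4.4644·3.8821 = +16.5609 (running +51.6838)
  i=4: -4.4644·-1.0944 − -3.2190·2.0193 = +11.3857 (running +63.0694)
  i=5: -3.2190·-4.8196 − 0.2441·-1.0944 = +15.7814 (running +78.8508)
  i=6: 0.2441·-2.1524 − 3.4901·-4.8196 = +16.2954 (running +95.1462)
  i=7: 3.4901·1.1103 − 4.8101·-2.1524 = +14.2281 (running +109.3742)
Area = |Σ|/2 = |109.3742|/2 = 54.6871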